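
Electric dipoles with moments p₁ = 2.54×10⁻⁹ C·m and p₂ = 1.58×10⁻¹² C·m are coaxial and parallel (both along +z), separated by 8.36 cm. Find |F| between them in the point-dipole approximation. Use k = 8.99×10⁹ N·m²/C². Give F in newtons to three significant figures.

On-axis field of dipole 1 at distance r: E = 2kp₁/r³. Force on dipole 2 is F = p₂·dE/dr (gradient along axis).
dE/dr = −6kp₁/r⁴, so |F| = 6kp₁p₂/r⁴ (attractive for aligned moments).
F = 6(8.99×10⁹)(2.54×10⁻⁹)(1.58×10⁻¹²)/(0.0836)⁴ = 4.432×10⁻⁶ N.

F ≈ 4.43×10⁻⁶ N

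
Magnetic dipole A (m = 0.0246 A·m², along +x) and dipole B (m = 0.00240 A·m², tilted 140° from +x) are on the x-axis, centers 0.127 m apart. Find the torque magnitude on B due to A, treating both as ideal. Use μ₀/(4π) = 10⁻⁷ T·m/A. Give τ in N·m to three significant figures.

Dipole B is on the axis of dipole A, so B₁ there is axial: B₁ = (μ₀/4π)·2m₁/r³ along +x.
B₁ = 2(10⁻⁷)(0.0246)/(0.127)³ = 2.402×10⁻⁶ T.
τ = m₂ B₁ sinθ.
τ = (0.00240)(2.402×10⁻⁶)·sin140° = 3.705×10⁻⁹ N·m.

τ ≈ 3.71×10⁻⁹ N·m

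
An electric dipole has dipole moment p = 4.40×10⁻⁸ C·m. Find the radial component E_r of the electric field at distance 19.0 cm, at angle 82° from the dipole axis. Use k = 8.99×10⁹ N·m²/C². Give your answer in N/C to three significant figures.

For a dipole, E_r = (2kp cosθ)/r³.
kp/r³ = (8.99×10⁹)(4.40×10⁻⁸)/(0.190)³ = 5.767×10⁴ N/C.
E_r = 2·5.767×10⁴·cos82° = 1.605×10⁴ N/C.

E_r ≈ 1.61×10⁴ N/C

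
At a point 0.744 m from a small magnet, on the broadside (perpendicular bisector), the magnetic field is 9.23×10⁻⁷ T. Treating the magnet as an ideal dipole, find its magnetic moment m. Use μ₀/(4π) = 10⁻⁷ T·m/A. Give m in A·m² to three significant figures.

m ≈ 3.80 A·m²

In the equatorial plane B = (μ₀/4π)·m/r³, so m = Br³·4π/(μ₀).
m = (9.23×10⁻⁷)·(0.744)³ / (10⁻⁷) = 3.801 A·m².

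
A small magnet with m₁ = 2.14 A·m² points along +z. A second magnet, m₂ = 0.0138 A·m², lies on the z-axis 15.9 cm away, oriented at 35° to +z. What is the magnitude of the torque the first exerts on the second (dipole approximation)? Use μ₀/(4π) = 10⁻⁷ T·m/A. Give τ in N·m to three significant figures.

Dipole B is on the axis of dipole A, so B₁ there is axial: B₁ = (μ₀/4π)·2m₁/r³ along +z.
B₁ = 2(10⁻⁷)(2.14)/(0.159)³ = 1.065×10⁻⁴ T.
τ = m₂ B₁ sinθ.
τ = (0.0138)(1.065×10⁻⁴)·sin35° = 8.428×10⁻⁷ N·m.

τ ≈ 8.43×10⁻⁷ N·m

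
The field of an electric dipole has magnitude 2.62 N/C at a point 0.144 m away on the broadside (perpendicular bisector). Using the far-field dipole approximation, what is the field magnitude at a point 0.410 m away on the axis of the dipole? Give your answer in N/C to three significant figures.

Dipole fields scale as 1/r³ in the far field.
The axial field is twice the equatorial field at the same r, so the geometry factor is 2/1.
E₂ = E₁ · (2/1) · (r₁/r₂)³ = 2.62 · 2 · (0.144/0.410)³.
(r₁/r₂)³ = (0.3512)³ = 0.04332.
E₂ ≈ 0.2270 N/C.

E ≈ 0.227 N/C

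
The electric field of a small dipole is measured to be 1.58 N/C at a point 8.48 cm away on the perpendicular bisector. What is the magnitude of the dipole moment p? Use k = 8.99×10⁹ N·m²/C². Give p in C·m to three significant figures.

In the equatorial plane E = kp/r³, so p = Er³/(k).
p = (1.58)·(0.0848)³ / (8.99×10⁹) = 1.072×10⁻¹³ C·m.

p ≈ 1.07×10⁻¹³ C·m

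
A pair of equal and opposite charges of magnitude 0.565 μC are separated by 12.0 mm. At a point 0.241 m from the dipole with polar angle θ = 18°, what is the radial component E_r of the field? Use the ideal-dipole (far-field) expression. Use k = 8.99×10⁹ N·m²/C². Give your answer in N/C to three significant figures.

E_r ≈ 8280 N/C

Dipole moment p = qd = (5.65×10⁻⁷ C)(0.0120 m) = 6.78×10⁻⁹ C·m.
For a dipole, E_r = (2kp cosθ)/r³.
kp/r³ = (8.99×10⁹)(6.78×10⁻⁹)/(0.241)³ = 4354 N/C.
E_r = 2·4354·cos18° = 8283 N/C.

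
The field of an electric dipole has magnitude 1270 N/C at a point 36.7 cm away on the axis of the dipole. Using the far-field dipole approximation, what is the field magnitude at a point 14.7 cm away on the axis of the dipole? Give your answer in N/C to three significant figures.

Dipole fields scale as 1/r³ in the far field; the geometry is the same at both points.
E₂ = E₁ · (r₁/r₂)³ = 1270 · (36.7/14.7)³.
(r₁/r₂)³ = (2.497)³ = 15.56.
E₂ ≈ 1.976×10⁴ N/C.

E ≈ 1.98×10⁴ N/C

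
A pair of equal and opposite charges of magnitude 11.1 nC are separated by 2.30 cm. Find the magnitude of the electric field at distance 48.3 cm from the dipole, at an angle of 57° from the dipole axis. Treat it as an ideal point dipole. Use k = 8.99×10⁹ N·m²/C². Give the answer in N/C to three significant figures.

Dipole moment p = qd = (1.11×10⁻⁸ C)(0.0230 m) = 2.553×10⁻¹⁰ C·m.
At angle θ the dipole field magnitude is E = (kp/r³)·√(1 + 3cos²θ).
kp/r³ = (8.99×10⁹)(2.553×10⁻¹⁰) / (0.483)³ = 20.37 N/C.
√(1 + 3cos²57°) = √(1 + 3·0.2966) = √1.8899 ≈ 1.3747.
E ≈ 20.37 × 1.375 = 28.00 N/C.

E ≈ 28.0 N/C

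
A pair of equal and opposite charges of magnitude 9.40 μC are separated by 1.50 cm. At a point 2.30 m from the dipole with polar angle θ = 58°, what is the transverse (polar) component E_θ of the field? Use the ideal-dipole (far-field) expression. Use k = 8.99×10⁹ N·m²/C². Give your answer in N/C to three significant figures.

Dipole moment p = qd = (9.40×10⁻⁶ C)(0.0150 m) = 1.41×10⁻⁷ C·m.
For a dipole, E_θ = (kp sinθ)/r³.
kp/r³ = (8.99×10⁹)(1.41×10⁻⁷)/(2.30)³ = 104.2 N/C.
E_θ = 104.2·sin58° = 88.35 N/C.

E_θ ≈ 88.4 N/C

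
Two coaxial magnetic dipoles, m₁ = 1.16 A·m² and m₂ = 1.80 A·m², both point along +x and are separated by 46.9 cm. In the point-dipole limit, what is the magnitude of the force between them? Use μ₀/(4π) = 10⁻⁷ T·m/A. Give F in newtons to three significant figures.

F ≈ 2.59×10⁻⁵ N

On-axis B of dipole 1: B = (μ₀/4π)·2m₁/r³. Force on dipole 2: F = m₂·dB/dr.
dB/dr = −(μ₀/4π)·6m₁/r⁴, so |F| = (μ₀/4π)·6m₁m₂/r⁴.
F = 6(10⁻⁷)(1.16)(1.80)/(0.469)⁴ = 2.589×10⁻⁵ N.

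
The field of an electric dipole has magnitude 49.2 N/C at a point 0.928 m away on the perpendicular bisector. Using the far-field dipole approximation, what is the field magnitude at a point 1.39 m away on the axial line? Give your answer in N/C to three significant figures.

Dipole fields scale as 1/r³ in the far field.
The axial field is twice the equatorial field at the same r, so the geometry factor is 2/1.
E₂ = E₁ · (2/1) · (r₁/r₂)³ = 49.2 · 2 · (0.928/1.39)³.
(r₁/r₂)³ = (0.6676)³ = 0.2976.
E₂ ≈ 29.28 N/C.

E ≈ 29.3 N/C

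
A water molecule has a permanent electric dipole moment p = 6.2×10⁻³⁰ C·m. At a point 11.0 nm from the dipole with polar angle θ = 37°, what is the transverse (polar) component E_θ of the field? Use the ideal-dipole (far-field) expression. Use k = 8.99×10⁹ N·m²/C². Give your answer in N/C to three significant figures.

E_θ ≈ 2.52×10⁴ N/C

For a dipole, E_θ = (kp sinθ)/r³.
kp/r³ = (8.99×10⁹)(6.20×10⁻³⁰)/(1.10×10⁻⁸)³ = 4.188×10⁴ N/C.
E_θ = 4.188×10⁴·sin37° = 2.520×10⁴ N/C.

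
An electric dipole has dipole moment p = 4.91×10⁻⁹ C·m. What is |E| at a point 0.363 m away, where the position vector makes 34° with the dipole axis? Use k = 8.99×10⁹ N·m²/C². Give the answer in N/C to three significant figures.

E ≈ 1610 N/C

At angle θ the dipole field magnitude is E = (kp/r³)·√(1 + 3cos²θ).
kp/r³ = (8.99×10⁹)(4.91×10⁻⁹) / (0.363)³ = 922.8 N/C.
√(1 + 3cos²34°) = √(1 + 3·0.6873) = √3.0619 ≈ 1.7498.
E ≈ 922.8 × 1.750 = 1615 N/C.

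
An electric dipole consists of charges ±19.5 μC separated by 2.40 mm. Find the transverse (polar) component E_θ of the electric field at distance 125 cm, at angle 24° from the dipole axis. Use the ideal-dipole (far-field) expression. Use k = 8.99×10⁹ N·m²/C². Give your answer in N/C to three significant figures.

E_θ ≈ 87.6 N/C

Dipole moment p = qd = (1.95×10⁻⁵ C)(0.00240 m) = 4.68×10⁻⁸ C·m.
For a dipole, E_θ = (kp sinθ)/r³.
kp/r³ = (8.99×10⁹)(4.68×10⁻⁸)/(1.25)³ = 215.4 N/C.
E_θ = 215.4·sin24° = 87.62 N/C.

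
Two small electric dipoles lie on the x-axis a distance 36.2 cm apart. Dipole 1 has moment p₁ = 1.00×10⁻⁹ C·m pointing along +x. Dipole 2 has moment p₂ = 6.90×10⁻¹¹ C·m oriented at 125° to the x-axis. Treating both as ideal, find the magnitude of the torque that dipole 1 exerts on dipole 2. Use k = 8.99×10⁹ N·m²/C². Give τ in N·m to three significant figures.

τ ≈ 2.14×10⁻⁸ N·m

The second dipole sits on the axis of the first, so the field there is axial: E₁ = 2kp₁/r³ along +x.
E₁ = 2(8.99×10⁹)(1.00×10⁻⁹)/(0.362)³ = 379.0 N/C.
Torque on the second dipole: τ = p₂ E₁ sinθ.
τ = (6.90×10⁻¹¹)(379.0)·sin125° = 2.142×10⁻⁸ N·m.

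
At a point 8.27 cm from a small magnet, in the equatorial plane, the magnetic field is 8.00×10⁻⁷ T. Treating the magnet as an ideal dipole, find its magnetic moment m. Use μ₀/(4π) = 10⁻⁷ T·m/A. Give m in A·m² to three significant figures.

m ≈ 0.00452 A·m²

In the equatorial plane B = (μ₀/4π)·m/r³, so m = Br³·4π/(μ₀).
m = (8.00×10⁻⁷)·(0.0827)³ / (10⁻⁷) = 0.004525 A·m².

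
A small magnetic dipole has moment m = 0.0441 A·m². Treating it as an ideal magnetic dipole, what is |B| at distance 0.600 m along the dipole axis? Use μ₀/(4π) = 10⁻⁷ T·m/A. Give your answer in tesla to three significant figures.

On axis B = (μ₀/4π)·2m/r³.
B = 2·(10⁻⁷)·(0.0441) / (0.600)³ = 4.083×10⁻⁸ T.

B ≈ 4.08×10⁻⁸ T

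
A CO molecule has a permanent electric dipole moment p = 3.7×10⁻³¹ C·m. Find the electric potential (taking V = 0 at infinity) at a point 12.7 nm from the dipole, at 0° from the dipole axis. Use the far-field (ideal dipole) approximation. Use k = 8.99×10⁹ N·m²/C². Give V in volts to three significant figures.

The dipole potential is V = kp cosθ / r².
V = (8.99×10⁹)(3.70×10⁻³¹)·cos0° / (1.27×10⁻⁸)² = 2.062×10⁻⁵ V.

V ≈ 2.06×10⁻⁵ V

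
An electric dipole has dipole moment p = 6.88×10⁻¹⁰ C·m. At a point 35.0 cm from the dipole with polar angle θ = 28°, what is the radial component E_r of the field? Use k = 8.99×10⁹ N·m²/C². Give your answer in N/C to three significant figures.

E_r ≈ 255 N/C

For a dipole, E_r = (2kp cosθ)/r³.
kp/r³ = (8.99×10⁹)(6.88×10⁻¹⁰)/(0.350)³ = 144.3 N/C.
E_r = 2·144.3·cos28° = 254.7 N/C.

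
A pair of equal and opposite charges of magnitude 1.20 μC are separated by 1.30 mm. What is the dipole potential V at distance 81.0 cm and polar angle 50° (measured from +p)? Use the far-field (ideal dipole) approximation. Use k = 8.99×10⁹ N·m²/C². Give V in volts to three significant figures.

Dipole moment p = qd = (1.20×10⁻⁶ C)(0.00130 m) = 1.56×10⁻⁹ C·m.
The dipole potential is V = kp cosθ / r².
V = (8.99×10⁹)(1.56×10⁻⁹)·cos50° / (0.810)² = 13.74 V.

V ≈ 13.7 V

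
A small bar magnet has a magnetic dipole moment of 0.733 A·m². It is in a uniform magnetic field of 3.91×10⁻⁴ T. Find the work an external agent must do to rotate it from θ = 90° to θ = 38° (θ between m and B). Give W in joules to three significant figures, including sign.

W_ext = ΔU = −mB cosθ₂ + mB cosθ₁ = mB(cosθ₁ − cosθ₂).
W = (0.733)(3.91×10⁻⁴)·(cos90° − cos38°) = (2.866×10⁻⁴)·(-0.7880) = -2.258×10⁻⁴ J.

W ≈ -2.26×10⁻⁴ J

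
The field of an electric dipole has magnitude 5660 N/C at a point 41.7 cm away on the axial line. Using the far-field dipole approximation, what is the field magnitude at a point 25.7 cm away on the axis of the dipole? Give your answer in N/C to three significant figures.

Dipole fields scale as 1/r³ in the far field; the geometry is the same at both points.
E₂ = E₁ · (r₁/r₂)³ = 5660 · (41.7/25.7)³.
(r₁/r₂)³ = (1.623)³ = 4.272.
E₂ ≈ 2.418×10⁴ N/C.

E ≈ 2.42×10⁴ N/C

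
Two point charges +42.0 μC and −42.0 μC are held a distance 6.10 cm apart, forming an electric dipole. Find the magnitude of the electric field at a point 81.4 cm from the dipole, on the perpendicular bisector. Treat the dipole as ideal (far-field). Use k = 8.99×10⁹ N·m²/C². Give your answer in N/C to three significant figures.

E ≈ 4.27×10⁴ N/C

Dipole moment p = qd = (4.20×10⁻⁵ C)(0.0610 m) = 2.562×10⁻⁶ C·m.
In the equatorial plane E = kp/r³.
E = (8.99×10⁹)(2.562×10⁻⁶) / (0.814)³ = 4.270×10⁴ N/C.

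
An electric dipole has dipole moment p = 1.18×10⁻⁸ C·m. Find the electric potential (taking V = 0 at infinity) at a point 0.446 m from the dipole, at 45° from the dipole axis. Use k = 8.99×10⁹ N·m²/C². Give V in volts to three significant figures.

V ≈ 377 V

The dipole potential is V = kp cosθ / r².
V = (8.99×10⁹)(1.18×10⁻⁸)·cos45° / (0.446)² = 377.1 V.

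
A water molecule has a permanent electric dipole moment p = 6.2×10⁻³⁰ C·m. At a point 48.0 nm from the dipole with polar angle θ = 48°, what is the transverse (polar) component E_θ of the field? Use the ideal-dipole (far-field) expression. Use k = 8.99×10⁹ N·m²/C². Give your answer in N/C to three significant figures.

For a dipole, E_θ = (kp sinθ)/r³.
kp/r³ = (8.99×10⁹)(6.20×10⁻³⁰)/(4.80×10⁻⁸)³ = 504.0 N/C.
E_θ = 504.0·sin48° = 374.5 N/C.

E_θ ≈ 375 N/C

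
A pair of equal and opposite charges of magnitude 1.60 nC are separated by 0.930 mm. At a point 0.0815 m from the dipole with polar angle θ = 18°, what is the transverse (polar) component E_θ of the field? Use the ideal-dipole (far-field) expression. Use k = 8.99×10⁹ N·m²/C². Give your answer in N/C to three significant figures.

Dipole moment p = qd = (1.60×10⁻⁹ C)(9.30×10⁻⁴ m) = 1.488×10⁻¹² C·m.
For a dipole, E_θ = (kp sinθ)/r³.
kp/r³ = (8.99×10⁹)(1.488×10⁻¹²)/(0.0815)³ = 24.71 N/C.
E_θ = 24.71·sin18° = 7.636 N/C.

E_θ ≈ 7.64 N/C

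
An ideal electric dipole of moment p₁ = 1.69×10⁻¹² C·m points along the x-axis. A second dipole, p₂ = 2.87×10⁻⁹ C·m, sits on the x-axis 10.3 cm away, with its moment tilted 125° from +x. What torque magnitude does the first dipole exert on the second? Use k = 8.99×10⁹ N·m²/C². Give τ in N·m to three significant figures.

The second dipole sits on the axis of the first, so the field there is axial: E₁ = 2kp₁/r³ along +x.
E₁ = 2(8.99×10⁹)(1.69×10⁻¹²)/(0.103)³ = 27.81 N/C.
Torque on the second dipole: τ = p₂ E₁ sinθ.
τ = (2.87×10⁻⁹)(27.81)·sin125° = 6.537×10⁻⁸ N·m.

τ ≈ 6.54×10⁻⁸ N·m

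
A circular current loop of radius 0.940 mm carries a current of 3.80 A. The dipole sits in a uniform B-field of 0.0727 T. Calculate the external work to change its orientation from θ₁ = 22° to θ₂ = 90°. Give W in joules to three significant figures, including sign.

Magnetic moment m = IA = Iπa² = (3.80)·π·(9.40×10⁻⁴)² = 1.055×10⁻⁵ A·m².
W_ext = ΔU = −mB cosθ₂ + mB cosθ₁ = mB(cosθ₁ − cosθ₂).
W = (1.055×10⁻⁵)(0.0727)·(cos22° − cos90°) = (7.670×10⁻⁷)·(+0.9272) = 7.111×10⁻⁷ J.

W ≈ 7.11×10⁻⁷ J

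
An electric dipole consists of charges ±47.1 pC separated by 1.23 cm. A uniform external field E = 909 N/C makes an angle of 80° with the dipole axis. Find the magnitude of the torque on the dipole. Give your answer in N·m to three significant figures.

τ ≈ 5.19×10⁻¹⁰ N·m

Dipole moment p = qd = (4.71×10⁻¹¹ C)(0.0123 m) = 5.793×10⁻¹³ C·m.
Torque on an electric dipole: τ = pE sinθ.
τ = (5.793×10⁻¹³)(909)·sin80° = 5.186×10⁻¹⁰ N·m.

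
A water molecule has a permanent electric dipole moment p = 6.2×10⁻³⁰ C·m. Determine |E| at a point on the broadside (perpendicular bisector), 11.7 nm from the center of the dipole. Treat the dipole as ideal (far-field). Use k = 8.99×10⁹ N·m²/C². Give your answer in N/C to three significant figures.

In the equatorial plane E = kp/r³.
E = (8.99×10⁹)(6.20×10⁻³⁰) / (1.17×10⁻⁸)³ = 3.480×10⁴ N/C.

E ≈ 3.48×10⁴ N/C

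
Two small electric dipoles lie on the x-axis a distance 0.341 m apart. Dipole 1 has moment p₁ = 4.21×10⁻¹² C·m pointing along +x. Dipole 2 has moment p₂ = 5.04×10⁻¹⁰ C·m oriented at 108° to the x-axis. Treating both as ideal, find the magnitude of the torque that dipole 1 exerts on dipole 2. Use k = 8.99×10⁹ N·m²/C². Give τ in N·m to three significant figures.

τ ≈ 9.15×10⁻¹⁰ N·m

The second dipole sits on the axis of the first, so the field there is axial: E₁ = 2kp₁/r³ along +x.
E₁ = 2(8.99×10⁹)(4.21×10⁻¹²)/(0.341)³ = 1.909 N/C.
Torque on the second dipole: τ = p₂ E₁ sinθ.
τ = (5.04×10⁻¹⁰)(1.909)·sin108° = 9.151×10⁻¹⁰ N·m.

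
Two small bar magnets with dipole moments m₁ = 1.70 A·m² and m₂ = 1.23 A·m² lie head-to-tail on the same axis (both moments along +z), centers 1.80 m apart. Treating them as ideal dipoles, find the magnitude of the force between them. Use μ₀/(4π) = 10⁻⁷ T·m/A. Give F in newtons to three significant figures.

F ≈ 1.20×10⁻⁷ N

On-axis B of dipole 1: B = (μ₀/4π)·2m₁/r³. Force on dipole 2: F = m₂·dB/dr.
dB/dr = −(μ₀/4π)·6m₁/r⁴, so |F| = (μ₀/4π)·6m₁m₂/r⁴.
F = 6(10⁻⁷)(1.70)(1.23)/(1.80)⁴ = 1.195×10⁻⁷ N.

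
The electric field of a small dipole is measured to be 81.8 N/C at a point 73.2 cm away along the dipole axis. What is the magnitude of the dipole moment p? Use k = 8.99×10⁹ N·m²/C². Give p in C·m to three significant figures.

On axis E = 2kp/r³, so p = Er³/(2k).
p = (81.8)·(0.732)³ / (2·8.99×10⁹) = 1.784×10⁻⁹ C·m.

p ≈ 1.78×10⁻⁹ C·m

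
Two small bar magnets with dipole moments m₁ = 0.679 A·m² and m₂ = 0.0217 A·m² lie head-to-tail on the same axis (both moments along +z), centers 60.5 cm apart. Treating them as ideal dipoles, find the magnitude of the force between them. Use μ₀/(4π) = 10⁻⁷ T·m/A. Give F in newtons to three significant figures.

F ≈ 6.60×10⁻⁸ N

On-axis B of dipole 1: B = (μ₀/4π)·2m₁/r³. Force on dipole 2: F = m₂·dB/dr.
dB/dr = −(μ₀/4π)·6m₁/r⁴, so |F| = (μ₀/4π)·6m₁m₂/r⁴.
F = 6(10⁻⁷)(0.679)(0.0217)/(0.605)⁴ = 6.599×10⁻⁸ N.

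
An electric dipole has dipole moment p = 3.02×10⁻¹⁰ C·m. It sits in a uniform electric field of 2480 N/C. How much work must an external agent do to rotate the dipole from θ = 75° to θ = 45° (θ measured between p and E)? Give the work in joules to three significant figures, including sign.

W_ext = ΔU = U(θ₂) − U(θ₁) = −pE cosθ₂ − (−pE cosθ₁) = pE(cosθ₁ − cosθ₂).
W = (3.02×10⁻¹⁰)(2480)·(cos75° − cos45°) = (7.490×10⁻⁷)·(-0.4483) = -3.357×10⁻⁷ J.

W ≈ -3.36×10⁻⁷ J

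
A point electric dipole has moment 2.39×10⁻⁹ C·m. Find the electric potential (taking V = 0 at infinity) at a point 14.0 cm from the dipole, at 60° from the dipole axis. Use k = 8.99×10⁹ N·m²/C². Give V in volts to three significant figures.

V ≈ 548 V

The dipole potential is V = kp cosθ / r².
V = (8.99×10⁹)(2.39×10⁻⁹)·cos60° / (0.140)² = 548.1 V.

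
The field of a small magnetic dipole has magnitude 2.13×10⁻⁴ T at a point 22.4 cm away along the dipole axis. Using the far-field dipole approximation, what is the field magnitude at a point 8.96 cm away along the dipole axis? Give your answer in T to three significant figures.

Dipole fields scale as 1/r³ in the far field; the geometry is the same at both points.
B₂ = B₁ · (r₁/r₂)³ = 2.13×10⁻⁴ · (22.4/8.96)³.
(r₁/r₂)³ = (2.5)³ = 15.62.
B₂ ≈ 0.003328 T.

B ≈ 0.00333 T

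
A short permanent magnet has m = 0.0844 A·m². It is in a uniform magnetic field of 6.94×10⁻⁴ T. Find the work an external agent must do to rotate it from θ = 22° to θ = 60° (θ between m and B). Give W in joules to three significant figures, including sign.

W ≈ 2.50×10⁻⁵ J

W_ext = ΔU = −mB cosθ₂ + mB cosθ₁ = mB(cosθ₁ − cosθ₂).
W = (0.0844)(6.94×10⁻⁴)·(cos22° − cos60°) = (5.857×10⁻⁵)·(+0.4272) = 2.502×10⁻⁵ J.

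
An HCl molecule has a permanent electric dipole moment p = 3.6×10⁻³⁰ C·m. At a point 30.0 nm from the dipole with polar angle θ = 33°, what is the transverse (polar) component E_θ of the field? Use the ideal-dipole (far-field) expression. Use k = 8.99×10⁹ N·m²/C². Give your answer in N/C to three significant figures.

For a dipole, E_θ = (kp sinθ)/r³.
kp/r³ = (8.99×10⁹)(3.60×10⁻³⁰)/(3.00×10⁻⁸)³ = 1199 N/C.
E_θ = 1199·sin33° = 652.8 N/C.

E_θ ≈ 653 N/C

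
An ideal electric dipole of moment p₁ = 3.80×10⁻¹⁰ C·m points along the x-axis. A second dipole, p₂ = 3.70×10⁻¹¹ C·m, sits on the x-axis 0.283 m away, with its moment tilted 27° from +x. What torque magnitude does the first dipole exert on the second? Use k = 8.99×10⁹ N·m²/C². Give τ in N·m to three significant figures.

τ ≈ 5.06×10⁻⁹ N·m

The second dipole sits on the axis of the first, so the field there is axial: E₁ = 2kp₁/r³ along +x.
E₁ = 2(8.99×10⁹)(3.80×10⁻¹⁰)/(0.283)³ = 301.4 N/C.
Torque on the second dipole: τ = p₂ E₁ sinθ.
τ = (3.70×10⁻¹¹)(301.4)·sin27° = 5.064×10⁻⁹ N·m.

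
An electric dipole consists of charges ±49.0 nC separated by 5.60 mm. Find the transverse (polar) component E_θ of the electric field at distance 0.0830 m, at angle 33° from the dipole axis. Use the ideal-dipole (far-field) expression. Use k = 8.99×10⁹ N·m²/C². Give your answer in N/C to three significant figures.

Dipole moment p = qd = (4.90×10⁻⁸ C)(0.00560 m) = 2.744×10⁻¹⁰ C·m.
For a dipole, E_θ = (kp sinθ)/r³.
kp/r³ = (8.99×10⁹)(2.744×10⁻¹⁰)/(0.0830)³ = 4314 N/C.
E_θ = 4314·sin33° = 2350 N/C.

E_θ ≈ 2350 N/C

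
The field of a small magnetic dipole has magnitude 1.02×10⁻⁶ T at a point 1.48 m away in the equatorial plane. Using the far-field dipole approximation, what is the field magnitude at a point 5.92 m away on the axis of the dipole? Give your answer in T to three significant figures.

B ≈ 3.19×10⁻⁸ T

Dipole fields scale as 1/r³ in the far field.
The axial field is twice the equatorial field at the same r, so the geometry factor is 2/1.
B₂ = B₁ · (2/1) · (r₁/r₂)³ = 1.02×10⁻⁶ · 2 · (1.48/5.92)³.
(r₁/r₂)³ = (0.25)³ = 0.01562.
B₂ ≈ 3.188×10⁻⁸ T.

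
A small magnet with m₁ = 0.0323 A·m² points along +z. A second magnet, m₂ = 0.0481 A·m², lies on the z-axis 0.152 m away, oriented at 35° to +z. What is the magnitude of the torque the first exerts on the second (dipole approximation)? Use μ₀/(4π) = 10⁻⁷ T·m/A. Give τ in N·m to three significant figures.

τ ≈ 5.08×10⁻⁸ N·m

Dipole B is on the axis of dipole A, so B₁ there is axial: B₁ = (μ₀/4π)·2m₁/r³ along +z.
B₁ = 2(10⁻⁷)(0.0323)/(0.152)³ = 1.840×10⁻⁶ T.
τ = m₂ B₁ sinθ.
τ = (0.0481)(1.840×10⁻⁶)·sin35° = 5.075×10⁻⁸ N·m.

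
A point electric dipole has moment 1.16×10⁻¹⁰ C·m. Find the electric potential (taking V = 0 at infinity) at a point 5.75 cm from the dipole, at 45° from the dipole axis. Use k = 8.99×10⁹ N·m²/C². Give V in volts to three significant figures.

V ≈ 223 V

The dipole potential is V = kp cosθ / r².
V = (8.99×10⁹)(1.16×10⁻¹⁰)·cos45° / (0.0575)² = 223.0 V.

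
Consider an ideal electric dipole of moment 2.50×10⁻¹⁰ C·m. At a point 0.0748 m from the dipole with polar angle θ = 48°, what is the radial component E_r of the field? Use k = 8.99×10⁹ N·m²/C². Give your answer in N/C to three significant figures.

E_r ≈ 7190 N/C

For a dipole, E_r = (2kp cosθ)/r³.
kp/r³ = (8.99×10⁹)(2.50×10⁻¹⁰)/(0.0748)³ = 5370 N/C.
E_r = 2·5370·cos48° = 7187 N/C.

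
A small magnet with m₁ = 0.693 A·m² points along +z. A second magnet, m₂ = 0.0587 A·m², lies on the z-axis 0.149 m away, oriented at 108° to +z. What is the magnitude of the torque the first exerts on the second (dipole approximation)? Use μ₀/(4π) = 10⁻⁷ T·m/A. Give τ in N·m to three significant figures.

τ ≈ 2.34×10⁻⁶ N·m

Dipole B is on the axis of dipole A, so B₁ there is axial: B₁ = (μ₀/4π)·2m₁/r³ along +z.
B₁ = 2(10⁻⁷)(0.693)/(0.149)³ = 4.190×10⁻⁵ T.
τ = m₂ B₁ sinθ.
τ = (0.0587)(4.190×10⁻⁵)·sin108° = 2.339×10⁻⁶ N·m.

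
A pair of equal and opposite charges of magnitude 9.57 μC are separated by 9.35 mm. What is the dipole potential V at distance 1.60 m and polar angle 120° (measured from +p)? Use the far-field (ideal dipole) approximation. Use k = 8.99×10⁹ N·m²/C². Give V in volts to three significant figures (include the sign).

V ≈ -157 V

Dipole moment p = qd = (9.57×10⁻⁶ C)(0.00935 m) = 8.948×10⁻⁸ C·m.
The dipole potential is V = kp cosθ / r².
V = (8.99×10⁹)(8.948×10⁻⁸)·cos120° / (1.60)² = -157.1 V.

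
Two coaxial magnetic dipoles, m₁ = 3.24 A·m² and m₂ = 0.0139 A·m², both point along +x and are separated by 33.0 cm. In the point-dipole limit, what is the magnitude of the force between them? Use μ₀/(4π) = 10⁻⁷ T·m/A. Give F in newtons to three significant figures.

F ≈ 2.28×10⁻⁶ N

On-axis B of dipole 1: B = (μ₀/4π)·2m₁/r³. Force on dipole 2: F = m₂·dB/dr.
dB/dr = −(μ₀/4π)·6m₁/r⁴, so |F| = (μ₀/4π)·6m₁m₂/r⁴.
F = 6(10⁻⁷)(3.24)(0.0139)/(0.330)⁴ = 2.279×10⁻⁶ N.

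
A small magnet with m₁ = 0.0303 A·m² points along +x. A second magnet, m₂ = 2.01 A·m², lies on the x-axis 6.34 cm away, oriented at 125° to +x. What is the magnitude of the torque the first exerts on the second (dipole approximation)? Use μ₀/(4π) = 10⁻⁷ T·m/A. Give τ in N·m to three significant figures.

τ ≈ 3.92×10⁻⁵ N·m

Dipole B is on the axis of dipole A, so B₁ there is axial: B₁ = (μ₀/4π)·2m₁/r³ along +x.
B₁ = 2(10⁻⁷)(0.0303)/(0.0634)³ = 2.378×10⁻⁵ T.
τ = m₂ B₁ sinθ.
τ = (2.01)(2.378×10⁻⁵)·sin125° = 3.915×10⁻⁵ N·m.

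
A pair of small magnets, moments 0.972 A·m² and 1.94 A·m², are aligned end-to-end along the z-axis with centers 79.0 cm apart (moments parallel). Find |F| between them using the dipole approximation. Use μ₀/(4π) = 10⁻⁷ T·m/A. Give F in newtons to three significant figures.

On-axis B of dipole 1: B = (μ₀/4π)·2m₁/r³. Force on dipole 2: F = m₂·dB/dr.
dB/dr = −(μ₀/4π)·6m₁/r⁴, so |F| = (μ₀/4π)·6m₁m₂/r⁴.
F = 6(10⁻⁷)(0.972)(1.94)/(0.790)⁴ = 2.905×10⁻⁶ N.

F ≈ 2.90×10⁻⁶ N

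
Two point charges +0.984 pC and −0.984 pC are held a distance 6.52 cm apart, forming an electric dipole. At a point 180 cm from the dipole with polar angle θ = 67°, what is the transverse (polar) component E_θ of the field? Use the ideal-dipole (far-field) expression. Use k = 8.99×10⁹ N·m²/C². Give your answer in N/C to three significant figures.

E_θ ≈ 9.10×10⁻⁵ N/C

Dipole moment p = qd = (9.84×10⁻¹³ C)(0.0652 m) = 6.416×10⁻¹⁴ C·m.
For a dipole, E_θ = (kp sinθ)/r³.
kp/r³ = (8.99×10⁹)(6.416×10⁻¹⁴)/(1.80)³ = 9.890×10⁻⁵ N/C.
E_θ = 9.890×10⁻⁵·sin67° = 9.104×10⁻⁵ N/C.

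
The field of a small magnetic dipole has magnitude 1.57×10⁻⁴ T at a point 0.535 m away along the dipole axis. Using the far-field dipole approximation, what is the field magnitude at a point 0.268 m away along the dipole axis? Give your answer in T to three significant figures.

Dipole fields scale as 1/r³ in the far field; the geometry is the same at both points.
B₂ = B₁ · (r₁/r₂)³ = 1.57×10⁻⁴ · (0.535/0.268)³.
(r₁/r₂)³ = (1.996)³ = 7.955.
B₂ ≈ 0.001249 T.

B ≈ 0.00125 T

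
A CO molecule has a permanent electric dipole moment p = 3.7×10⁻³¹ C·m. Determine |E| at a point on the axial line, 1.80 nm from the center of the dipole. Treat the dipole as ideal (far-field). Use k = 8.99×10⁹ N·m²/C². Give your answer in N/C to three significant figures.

E ≈ 1.14×10⁶ N/C

On the dipole axis E = 2kp/r³.
E = 2·(8.99×10⁹)(3.70×10⁻³¹) / (1.80×10⁻⁹)³ = 1.141×10⁶ N/C.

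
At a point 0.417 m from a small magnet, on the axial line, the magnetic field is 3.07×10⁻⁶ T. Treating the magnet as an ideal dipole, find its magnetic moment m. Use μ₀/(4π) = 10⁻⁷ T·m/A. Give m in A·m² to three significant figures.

On axis B = (μ₀/4π)·2m/r³, so m = Br³·4π/(μ₀·2).
m = (3.07×10⁻⁶)·(0.417)³ / (2·10⁻⁷) = 1.113 A·m².

m ≈ 1.11 A·m²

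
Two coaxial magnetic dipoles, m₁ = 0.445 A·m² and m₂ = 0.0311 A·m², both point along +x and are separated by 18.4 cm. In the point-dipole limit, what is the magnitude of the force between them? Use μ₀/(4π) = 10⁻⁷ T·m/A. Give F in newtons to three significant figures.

F ≈ 7.24×10⁻⁶ N

On-axis B of dipole 1: B = (μ₀/4π)·2m₁/r³. Force on dipole 2: F = m₂·dB/dr.
dB/dr = −(μ₀/4π)·6m₁/r⁴, so |F| = (μ₀/4π)·6m₁m₂/r⁴.
F = 6(10⁻⁷)(0.445)(0.0311)/(0.184)⁴ = 7.244×10⁻⁶ N.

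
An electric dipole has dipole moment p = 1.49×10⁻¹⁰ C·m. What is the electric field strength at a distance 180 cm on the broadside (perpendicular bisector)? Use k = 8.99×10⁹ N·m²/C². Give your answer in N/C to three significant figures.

E ≈ 0.230 N/C

In the equatorial plane E = kp/r³.
E = (8.99×10⁹)(1.49×10⁻¹⁰) / (1.80)³ = 0.2297 N/C.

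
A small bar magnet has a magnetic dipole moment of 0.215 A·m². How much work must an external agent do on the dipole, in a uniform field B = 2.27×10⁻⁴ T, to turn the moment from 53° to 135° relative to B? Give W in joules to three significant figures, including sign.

W_ext = ΔU = −mB cosθ₂ + mB cosθ₁ = mB(cosθ₁ − cosθ₂).
W = (0.215)(2.27×10⁻⁴)·(cos53° − cos135°) = (4.880×10⁻⁵)·(+1.3089) = 6.388×10⁻⁵ J.

W ≈ 6.39×10⁻⁵ J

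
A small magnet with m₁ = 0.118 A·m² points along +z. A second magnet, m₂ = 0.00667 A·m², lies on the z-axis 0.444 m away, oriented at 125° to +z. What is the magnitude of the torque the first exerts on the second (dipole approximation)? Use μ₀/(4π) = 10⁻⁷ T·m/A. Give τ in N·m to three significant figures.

τ ≈ 1.47×10⁻⁹ N·m

Dipole B is on the axis of dipole A, so B₁ there is axial: B₁ = (μ₀/4π)·2m₁/r³ along +z.
B₁ = 2(10⁻⁷)(0.118)/(0.444)³ = 2.696×10⁻⁷ T.
τ = m₂ B₁ sinθ.
τ = (0.00667)(2.696×10⁻⁷)·sin125° = 1.473×10⁻⁹ N·m.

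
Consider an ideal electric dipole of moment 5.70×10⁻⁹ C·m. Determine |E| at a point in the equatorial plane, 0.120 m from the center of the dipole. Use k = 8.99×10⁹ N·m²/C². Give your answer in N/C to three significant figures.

In the equatorial plane E = kp/r³.
E = (8.99×10⁹)(5.70×10⁻⁹) / (0.120)³ = 2.965×10⁴ N/C.

E ≈ 2.97×10⁴ N/C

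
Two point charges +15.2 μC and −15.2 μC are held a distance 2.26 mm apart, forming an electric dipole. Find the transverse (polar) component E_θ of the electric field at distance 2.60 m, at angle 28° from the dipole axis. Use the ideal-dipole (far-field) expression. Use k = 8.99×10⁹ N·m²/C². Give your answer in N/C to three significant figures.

Dipole moment p = qd = (1.52×10⁻⁵ C)(0.00226 m) = 3.435×10⁻⁸ C·m.
For a dipole, E_θ = (kp sinθ)/r³.
kp/r³ = (8.99×10⁹)(3.435×10⁻⁸)/(2.60)³ = 17.57 N/C.
E_θ = 17.57·sin28° = 8.249 N/C.

E_θ ≈ 8.25 N/C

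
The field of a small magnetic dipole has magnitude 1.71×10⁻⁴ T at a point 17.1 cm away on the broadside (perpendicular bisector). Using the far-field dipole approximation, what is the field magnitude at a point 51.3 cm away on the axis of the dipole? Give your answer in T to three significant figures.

B ≈ 1.27×10⁻⁵ T

Dipole fields scale as 1/r³ in the far field.
The axial field is twice the equatorial field at the same r, so the geometry factor is 2/1.
B₂ = B₁ · (2/1) · (r₁/r₂)³ = 1.71×10⁻⁴ · 2 · (17.1/51.3)³.
(r₁/r₂)³ = (0.3333)³ = 0.03704.
B₂ ≈ 1.267×10⁻⁵ T.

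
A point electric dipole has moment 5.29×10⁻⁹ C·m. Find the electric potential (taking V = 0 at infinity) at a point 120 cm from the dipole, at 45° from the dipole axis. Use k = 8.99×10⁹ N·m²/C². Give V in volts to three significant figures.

V ≈ 23.4 V

The dipole potential is V = kp cosθ / r².
V = (8.99×10⁹)(5.29×10⁻⁹)·cos45° / (1.20)² = 23.35 V.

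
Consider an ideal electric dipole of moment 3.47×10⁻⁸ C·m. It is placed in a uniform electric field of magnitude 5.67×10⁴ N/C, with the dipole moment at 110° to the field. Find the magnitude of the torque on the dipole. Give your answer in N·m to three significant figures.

Torque on an electric dipole: τ = pE sinθ.
τ = (3.47×10⁻⁸)(5.67×10⁴)·sin110° = 0.001849 N·m.

τ ≈ 0.00185 N·m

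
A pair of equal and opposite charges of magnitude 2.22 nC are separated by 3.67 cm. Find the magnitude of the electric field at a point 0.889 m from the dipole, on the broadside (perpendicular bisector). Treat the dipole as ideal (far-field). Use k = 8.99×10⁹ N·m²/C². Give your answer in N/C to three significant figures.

E ≈ 1.04 N/C

Dipole moment p = qd = (2.22×10⁻⁹ C)(0.0367 m) = 8.147×10⁻¹¹ C·m.
In the equatorial plane E = kp/r³.
E = (8.99×10⁹)(8.147×10⁻¹¹) / (0.889)³ = 1.042 N/C.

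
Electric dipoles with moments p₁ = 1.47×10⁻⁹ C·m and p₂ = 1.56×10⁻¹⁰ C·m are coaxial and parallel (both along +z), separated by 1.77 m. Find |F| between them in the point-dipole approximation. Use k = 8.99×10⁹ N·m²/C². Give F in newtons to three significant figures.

On-axis field of dipole 1 at distance r: E = 2kp₁/r³. Force on dipole 2 is F = p₂·dE/dr (gradient along axis).
dE/dr = −6kp₁/r⁴, so |F| = 6kp₁p₂/r⁴ (attractive for aligned moments).
F = 6(8.99×10⁹)(1.47×10⁻⁹)(1.56×10⁻¹⁰)/(1.77)⁴ = 1.260×10⁻⁹ N.

F ≈ 1.26×10⁻⁹ N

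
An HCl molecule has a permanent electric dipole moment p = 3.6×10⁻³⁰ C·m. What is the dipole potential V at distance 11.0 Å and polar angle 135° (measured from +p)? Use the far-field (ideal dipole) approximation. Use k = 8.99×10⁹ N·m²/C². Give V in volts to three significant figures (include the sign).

The dipole potential is V = kp cosθ / r².
V = (8.99×10⁹)(3.60×10⁻³⁰)·cos135° / (1.10×10⁻⁹)² = -0.01891 V.

V ≈ -0.0189 V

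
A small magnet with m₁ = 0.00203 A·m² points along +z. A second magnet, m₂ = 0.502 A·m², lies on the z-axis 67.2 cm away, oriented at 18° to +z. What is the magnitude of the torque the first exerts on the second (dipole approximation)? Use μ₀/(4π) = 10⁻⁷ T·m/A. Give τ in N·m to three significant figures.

τ ≈ 2.08×10⁻¹⁰ N·m

Dipole B is on the axis of dipole A, so B₁ there is axial: B₁ = (μ₀/4π)·2m₁/r³ along +z.
B₁ = 2(10⁻⁷)(0.00203)/(0.672)³ = 1.338×10⁻⁹ T.
τ = m₂ B₁ sinθ.
τ = (0.502)(1.338×10⁻⁹)·sin18° = 2.075×10⁻¹⁰ N·m.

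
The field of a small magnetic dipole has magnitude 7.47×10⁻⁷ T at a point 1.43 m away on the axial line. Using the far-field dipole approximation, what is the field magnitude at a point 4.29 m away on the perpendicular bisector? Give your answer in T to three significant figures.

Dipole fields scale as 1/r³ in the far field.
The axial field is twice the equatorial field at the same r, so the geometry factor is 1/2.
B₂ = B₁ · (1/2) · (r₁/r₂)³ = 7.47×10⁻⁷ · 0.5 · (1.43/4.29)³.
(r₁/r₂)³ = (0.3333)³ = 0.03704.
B₂ ≈ 1.383×10⁻⁸ T.

B ≈ 1.38×10⁻⁸ T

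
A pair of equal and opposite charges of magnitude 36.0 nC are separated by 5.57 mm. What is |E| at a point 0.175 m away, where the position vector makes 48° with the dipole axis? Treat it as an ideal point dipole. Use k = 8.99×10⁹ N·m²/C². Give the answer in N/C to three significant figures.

Dipole moment p = qd = (3.60×10⁻⁸ C)(0.00557 m) = 2.005×10⁻¹⁰ C·m.
At angle θ the dipole field magnitude is E = (kp/r³)·√(1 + 3cos²θ).
kp/r³ = (8.99×10⁹)(2.005×10⁻¹⁰) / (0.175)³ = 336.3 N/C.
√(1 + 3cos²48°) = √(1 + 3·0.4477) = √2.3432 ≈ 1.5308.
E ≈ 336.3 × 1.531 = 514.8 N/C.

E ≈ 515 N/C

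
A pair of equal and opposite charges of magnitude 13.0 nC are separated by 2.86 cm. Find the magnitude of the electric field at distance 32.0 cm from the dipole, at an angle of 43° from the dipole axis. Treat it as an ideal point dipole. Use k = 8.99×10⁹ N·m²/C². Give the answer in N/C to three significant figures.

Dipole moment p = qd = (1.30×10⁻⁸ C)(0.0286 m) = 3.718×10⁻¹⁰ C·m.
At angle θ the dipole field magnitude is E = (kp/r³)·√(1 + 3cos²θ).
kp/r³ = (8.99×10⁹)(3.718×10⁻¹⁰) / (0.320)³ = 102.0 N/C.
√(1 + 3cos²43°) = √(1 + 3·0.5349) = √2.6046 ≈ 1.6139.
E ≈ 102.0 × 1.614 = 164.6 N/C.

E ≈ 165 N/C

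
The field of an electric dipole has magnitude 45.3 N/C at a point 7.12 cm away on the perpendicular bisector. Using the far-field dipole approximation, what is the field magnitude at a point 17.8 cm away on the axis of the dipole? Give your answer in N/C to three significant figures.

E ≈ 5.80 N/C

Dipole fields scale as 1/r³ in the far field.
The axial field is twice the equatorial field at the same r, so the geometry factor is 2/1.
E₂ = E₁ · (2/1) · (r₁/r₂)³ = 45.3 · 2 · (7.12/17.8)³.
(r₁/r₂)³ = (0.4)³ = 0.064.
E₂ ≈ 5.798 N/C.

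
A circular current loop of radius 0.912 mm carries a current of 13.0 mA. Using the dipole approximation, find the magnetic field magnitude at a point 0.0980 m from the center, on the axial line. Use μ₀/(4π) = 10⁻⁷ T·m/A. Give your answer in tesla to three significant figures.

B ≈ 7.22×10⁻¹² T

Magnetic moment m = IA = Iπa² = (0.0130)·π·(9.12×10⁻⁴)² = 3.397×10⁻⁸ A·m².
On axis B = (μ₀/4π)·2m/r³.
B = 2·(10⁻⁷)·(3.397×10⁻⁸) / (0.0980)³ = 7.219×10⁻¹² T.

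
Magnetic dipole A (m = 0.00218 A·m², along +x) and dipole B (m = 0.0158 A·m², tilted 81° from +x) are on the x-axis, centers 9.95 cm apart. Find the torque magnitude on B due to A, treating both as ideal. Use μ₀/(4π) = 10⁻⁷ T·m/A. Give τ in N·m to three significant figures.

Dipole B is on the axis of dipole A, so B₁ there is axial: B₁ = (μ₀/4π)·2m₁/r³ along +x.
B₁ = 2(10⁻⁷)(0.00218)/(0.0995)³ = 4.426×10⁻⁷ T.
τ = m₂ B₁ sinθ.
τ = (0.0158)(4.426×10⁻⁷)·sin81° = 6.907×10⁻⁹ N·m.

τ ≈ 6.91×10⁻⁹ N·m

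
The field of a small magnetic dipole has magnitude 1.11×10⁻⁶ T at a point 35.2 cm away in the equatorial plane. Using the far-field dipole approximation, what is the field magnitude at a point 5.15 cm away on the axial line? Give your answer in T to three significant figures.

Dipole fields scale as 1/r³ in the far field.
The axial field is twice the equatorial field at the same r, so the geometry factor is 2/1.
B₂ = B₁ · (2/1) · (r₁/r₂)³ = 1.11×10⁻⁶ · 2 · (35.2/5.15)³.
(r₁/r₂)³ = (6.835)³ = 319.3.
B₂ ≈ 7.089×10⁻⁴ T.

B ≈ 7.09×10⁻⁴ T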